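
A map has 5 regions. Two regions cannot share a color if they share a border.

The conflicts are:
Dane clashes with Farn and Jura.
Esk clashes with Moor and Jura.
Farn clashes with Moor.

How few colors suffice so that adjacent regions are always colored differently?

3

The cycle Dane-Jura-Esk-Moor-Farn-Dane has odd length 5, so it cannot be 2-colored; at least 3 colors are needed.
One proper 3-coloring: Dane=3, Esk=1, Farn=1, Moor=2, Jura=2. Each listed conflict is separated.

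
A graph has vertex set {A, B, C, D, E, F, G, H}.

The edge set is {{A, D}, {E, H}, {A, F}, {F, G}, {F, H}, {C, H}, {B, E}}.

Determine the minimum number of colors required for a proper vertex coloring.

B and E are adjacent, so at least 2 colors are needed.
2 colors suffice: A=1, B=1, C=2, D=2, E=2, F=2, G=1, H=1. No two adjacent vertices share a color.

2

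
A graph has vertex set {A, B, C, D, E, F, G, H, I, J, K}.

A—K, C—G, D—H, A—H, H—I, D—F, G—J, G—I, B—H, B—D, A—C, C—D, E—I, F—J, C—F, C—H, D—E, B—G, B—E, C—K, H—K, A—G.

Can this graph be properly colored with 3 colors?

No

A, C, H, K are mutually adjacent (a clique of size 4), so at least 4 colors are needed.
So 3 colors are not enough.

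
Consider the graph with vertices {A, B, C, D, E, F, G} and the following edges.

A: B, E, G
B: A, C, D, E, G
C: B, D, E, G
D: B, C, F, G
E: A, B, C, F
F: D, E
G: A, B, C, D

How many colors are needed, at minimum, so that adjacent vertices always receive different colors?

4

B, C, D, G are pairwise adjacent (a clique of size 4), so at least 4 colors are needed.
A valid assignment using 4 colors: A=green, B=red, C=green, D=yellow, E=blue, F=red, G=blue. Every edge joins two different colors.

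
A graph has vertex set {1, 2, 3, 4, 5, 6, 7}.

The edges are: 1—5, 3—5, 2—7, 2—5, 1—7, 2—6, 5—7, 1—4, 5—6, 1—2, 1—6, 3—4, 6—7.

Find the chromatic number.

5

1, 2, 5, 6, 7 are pairwise adjacent (a clique of size 5), so at least 5 colors are needed.
5 colors suffice: color a → {1, 3}; color b → {4, 5}; color c → {6}; color d → {7}; color e → {2}. No two adjacent vertices share a color.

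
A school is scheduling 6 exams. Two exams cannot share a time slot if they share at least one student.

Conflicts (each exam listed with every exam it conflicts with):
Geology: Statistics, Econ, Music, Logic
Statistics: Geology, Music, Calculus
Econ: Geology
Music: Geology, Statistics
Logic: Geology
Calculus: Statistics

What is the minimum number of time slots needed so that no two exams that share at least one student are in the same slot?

3

Geology, Statistics, Music are mutually in conflict, so at least 3 time slots are needed.
3 time slots suffice: time slot 1 → {Geology, Calculus}; time slot 2 → {Statistics, Econ, Logic}; time slot 3 → {Music}. No two conflicting exams share a time slot.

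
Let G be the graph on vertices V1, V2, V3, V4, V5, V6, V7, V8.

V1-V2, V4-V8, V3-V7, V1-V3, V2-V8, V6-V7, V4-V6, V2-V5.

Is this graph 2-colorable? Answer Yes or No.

The cycle V4-V6-V7-V3-V1-V2-V8-V4 has odd length 7, so it cannot be 2-colored; at least 3 colors are needed.
So 2 colors are not enough.

No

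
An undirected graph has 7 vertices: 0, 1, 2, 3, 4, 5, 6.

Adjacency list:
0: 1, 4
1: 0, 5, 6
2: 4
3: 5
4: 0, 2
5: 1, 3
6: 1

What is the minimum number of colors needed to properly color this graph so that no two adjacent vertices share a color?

2

3 and 5 are adjacent, so at least 2 colors are needed.
One proper 2-coloring: 0=b, 1=a, 2=b, 3=a, 4=a, 5=b, 6=b. Every edge joins two different colors.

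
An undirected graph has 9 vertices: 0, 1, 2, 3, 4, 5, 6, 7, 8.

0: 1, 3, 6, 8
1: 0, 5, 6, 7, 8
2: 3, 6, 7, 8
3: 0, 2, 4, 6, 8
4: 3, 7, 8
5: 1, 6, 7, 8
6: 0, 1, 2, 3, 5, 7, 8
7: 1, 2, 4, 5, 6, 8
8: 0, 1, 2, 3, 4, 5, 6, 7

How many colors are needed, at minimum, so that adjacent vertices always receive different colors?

5

1, 5, 6, 7, 8 are pairwise adjacent (a clique of size 5), so at least 5 colors are needed.
5 colors suffice: color red → {8}; color blue → {4, 6}; color green → {3, 7}; color yellow → {1, 2}; color purple → {0, 5}. Every edge joins two different colors.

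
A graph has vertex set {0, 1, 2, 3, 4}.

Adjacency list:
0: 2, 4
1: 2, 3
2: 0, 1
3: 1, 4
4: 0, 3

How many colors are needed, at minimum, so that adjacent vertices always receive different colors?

The cycle 0-2-1-3-4-0 has odd length 5, so it cannot be 2-colored; at least 3 colors are needed.
3 colors suffice: color red → {1, 4}; color blue → {2, 3}; color green → {0}. Each edge has distinct colors on its endpoints.

3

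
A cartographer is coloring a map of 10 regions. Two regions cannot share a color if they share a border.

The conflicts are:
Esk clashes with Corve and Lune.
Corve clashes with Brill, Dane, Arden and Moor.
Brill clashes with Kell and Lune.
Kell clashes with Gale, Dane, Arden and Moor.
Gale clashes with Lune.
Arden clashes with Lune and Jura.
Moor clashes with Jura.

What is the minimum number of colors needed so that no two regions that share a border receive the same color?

2

Corve and Brill conflict, so at least 2 colors are needed.
A valid assignment using 2 colors: Esk=2, Corve=1, Brill=2, Kell=1, Gale=2, Dane=2, Arden=2, Moor=2, Lune=1, Jura=1. Each listed conflict is separated.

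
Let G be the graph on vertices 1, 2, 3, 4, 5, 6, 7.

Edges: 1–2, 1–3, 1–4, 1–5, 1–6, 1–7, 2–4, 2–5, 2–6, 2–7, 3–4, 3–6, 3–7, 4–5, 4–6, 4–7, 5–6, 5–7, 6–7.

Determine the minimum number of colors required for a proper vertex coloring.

6

1, 2, 4, 5, 6, 7 form a clique, so at least 6 colors are needed.
A valid assignment using 6 colors: 1=yellow, 2=orange, 3=purple, 4=red, 5=purple, 6=blue, 7=green. No two adjacent vertices share a color.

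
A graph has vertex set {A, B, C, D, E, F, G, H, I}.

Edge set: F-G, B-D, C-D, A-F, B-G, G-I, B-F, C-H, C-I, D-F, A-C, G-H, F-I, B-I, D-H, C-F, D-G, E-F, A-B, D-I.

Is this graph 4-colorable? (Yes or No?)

B, D, F, G, I form a clique, so at least 5 colors are needed.
So 4 colors are not enough.

No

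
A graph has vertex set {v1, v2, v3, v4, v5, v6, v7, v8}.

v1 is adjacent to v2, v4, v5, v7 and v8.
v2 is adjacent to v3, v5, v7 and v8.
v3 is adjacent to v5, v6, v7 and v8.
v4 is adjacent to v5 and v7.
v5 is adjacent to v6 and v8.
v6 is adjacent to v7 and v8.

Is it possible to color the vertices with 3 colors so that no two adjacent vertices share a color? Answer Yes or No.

No

v3, v5, v6, v8 are mutually adjacent (a clique of size 4), so at least 4 colors are needed.
So 3 colors are not enough.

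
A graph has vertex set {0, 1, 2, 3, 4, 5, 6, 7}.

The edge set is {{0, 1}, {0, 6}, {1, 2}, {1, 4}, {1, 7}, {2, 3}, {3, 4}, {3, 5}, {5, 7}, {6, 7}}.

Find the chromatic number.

3

The cycle 5-3-4-1-7-5 has odd length 5, so it cannot be 2-colored; at least 3 colors are needed.
3 colors suffice: color red → {1, 3, 6}; color blue → {0, 2, 4, 7}; color green → {5}. No two adjacent vertices share a color.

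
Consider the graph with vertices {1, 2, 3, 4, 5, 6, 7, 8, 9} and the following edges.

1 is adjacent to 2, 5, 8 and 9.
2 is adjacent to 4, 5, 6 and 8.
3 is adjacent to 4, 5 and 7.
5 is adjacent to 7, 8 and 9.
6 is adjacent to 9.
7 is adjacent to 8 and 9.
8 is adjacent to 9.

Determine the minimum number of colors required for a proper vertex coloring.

5, 7, 8, 9 are mutually adjacent (a clique of size 4), so at least 4 colors are needed.
A valid assignment using 4 colors: 1=yellow, 2=blue, 3=blue, 4=red, 5=red, 6=red, 7=yellow, 8=green, 9=blue. No two adjacent vertices share a color.

4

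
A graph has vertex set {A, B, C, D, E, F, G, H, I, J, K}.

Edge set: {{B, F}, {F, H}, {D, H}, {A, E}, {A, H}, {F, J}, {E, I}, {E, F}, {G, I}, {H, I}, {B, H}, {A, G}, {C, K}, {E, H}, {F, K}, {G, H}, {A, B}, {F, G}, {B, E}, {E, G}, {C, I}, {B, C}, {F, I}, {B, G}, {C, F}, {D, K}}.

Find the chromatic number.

5

A, B, E, G, H form a clique, so at least 5 colors are needed.
5 colors suffice: color 1 → {A, D, F}; color 2 → {C, H, J}; color 3 → {B, I, K}; color 4 → {E}; color 5 → {G}. Every edge joins two different colors.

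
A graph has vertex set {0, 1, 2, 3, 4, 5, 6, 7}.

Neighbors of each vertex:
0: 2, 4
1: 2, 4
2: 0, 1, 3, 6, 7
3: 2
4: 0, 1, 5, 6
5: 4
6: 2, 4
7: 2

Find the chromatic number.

1 and 2 are adjacent, so at least 2 colors are needed.
A valid assignment using 2 colors: 0=b, 1=b, 2=a, 3=b, 4=a, 5=b, 6=b, 7=b. Every edge joins two different colors.

2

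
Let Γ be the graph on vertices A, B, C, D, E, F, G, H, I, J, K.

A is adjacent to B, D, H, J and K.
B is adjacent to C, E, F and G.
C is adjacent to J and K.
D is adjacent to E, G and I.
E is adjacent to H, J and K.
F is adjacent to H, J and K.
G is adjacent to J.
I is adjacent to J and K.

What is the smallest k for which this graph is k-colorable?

G and J are adjacent, so at least 2 colors are needed.
A valid assignment using 2 colors: A=2, B=1, C=2, D=1, E=2, F=2, G=2, H=1, I=2, J=1, K=1. Every edge joins two different colors.

2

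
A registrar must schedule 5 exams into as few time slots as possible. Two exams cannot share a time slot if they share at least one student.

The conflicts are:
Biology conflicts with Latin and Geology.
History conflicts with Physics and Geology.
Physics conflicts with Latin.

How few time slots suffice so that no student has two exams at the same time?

3

The cycle Geology-Biology-Latin-Physics-History-Geology has odd length 5, so it cannot be 2-colored; at least 3 time slots are needed.
3 time slots suffice: time slot 1 → {Latin, Geology}; time slot 2 → {Biology, History}; time slot 3 → {Physics}. Every pair that conflicts lands in different time slots.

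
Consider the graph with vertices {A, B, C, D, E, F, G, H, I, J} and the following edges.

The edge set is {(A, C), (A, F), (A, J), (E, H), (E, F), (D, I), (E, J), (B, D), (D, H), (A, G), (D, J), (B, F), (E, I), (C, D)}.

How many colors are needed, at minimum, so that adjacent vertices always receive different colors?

The cycle D-C-A-F-B-D has odd length 5, so it cannot be 2-colored; at least 3 colors are needed.
3 colors suffice: color 1 → {A, D, E}; color 2 → {C, F, G, H, I, J}; color 3 → {B}. Each edge has distinct colors on its endpoints.

3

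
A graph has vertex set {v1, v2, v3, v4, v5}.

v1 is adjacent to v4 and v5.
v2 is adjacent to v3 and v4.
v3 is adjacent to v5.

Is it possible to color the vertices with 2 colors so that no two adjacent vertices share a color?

No

The cycle v2-v4-v1-v5-v3-v2 has odd length 5, so it cannot be 2-colored; at least 3 colors are needed.
So 2 colors are not enough.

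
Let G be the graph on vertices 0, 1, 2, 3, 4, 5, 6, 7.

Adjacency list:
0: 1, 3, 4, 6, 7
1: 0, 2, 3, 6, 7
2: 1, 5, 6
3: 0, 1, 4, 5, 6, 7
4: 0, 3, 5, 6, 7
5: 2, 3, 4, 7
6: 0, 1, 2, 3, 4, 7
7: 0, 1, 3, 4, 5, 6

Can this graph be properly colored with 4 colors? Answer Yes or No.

0, 3, 4, 6, 7 are pairwise adjacent (a clique of size 5), so at least 5 colors are needed.
So 4 colors are not enough.

No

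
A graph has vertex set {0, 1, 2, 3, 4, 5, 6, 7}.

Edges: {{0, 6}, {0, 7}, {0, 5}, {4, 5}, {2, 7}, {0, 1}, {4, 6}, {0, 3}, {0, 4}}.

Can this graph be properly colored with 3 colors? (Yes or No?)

Yes

The chromatic number is 3. 0, 4, 5 are pairwise adjacent, so at least 3 colors are needed.
A valid assignment using 3 colors: 0=a, 1=b, 2=a, 3=b, 4=b, 5=c, 6=c, 7=b.
That is already a proper 3-coloring.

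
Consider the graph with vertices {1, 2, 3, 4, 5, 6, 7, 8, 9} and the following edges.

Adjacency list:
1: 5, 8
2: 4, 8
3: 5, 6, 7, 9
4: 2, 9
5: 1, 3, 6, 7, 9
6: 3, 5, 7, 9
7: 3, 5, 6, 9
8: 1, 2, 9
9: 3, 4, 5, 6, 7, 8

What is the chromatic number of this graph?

5

3, 5, 6, 7, 9 are mutually adjacent (a clique of size 5), so at least 5 colors are needed.
A valid assignment using 5 colors: 1=a, 2=a, 3=d, 4=b, 5=b, 6=c, 7=e, 8=b, 9=a. Every edge joins two different colors.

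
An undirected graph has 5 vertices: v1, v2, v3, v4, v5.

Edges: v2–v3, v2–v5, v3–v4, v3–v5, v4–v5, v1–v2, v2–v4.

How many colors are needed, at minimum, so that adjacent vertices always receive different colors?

v2, v3, v4, v5 are pairwise adjacent (a clique of size 4), so at least 4 colors are needed.
4 colors suffice: color 1 → {v2}; color 2 → {v1, v5}; color 3 → {v4}; color 4 → {v3}. Each edge has distinct colors on its endpoints.

4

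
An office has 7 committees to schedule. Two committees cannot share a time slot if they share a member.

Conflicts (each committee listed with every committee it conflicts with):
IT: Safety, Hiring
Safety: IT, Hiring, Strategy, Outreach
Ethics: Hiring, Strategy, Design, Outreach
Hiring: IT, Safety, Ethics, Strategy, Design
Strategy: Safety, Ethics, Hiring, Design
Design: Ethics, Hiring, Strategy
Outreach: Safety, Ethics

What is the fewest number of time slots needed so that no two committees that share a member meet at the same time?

Ethics, Hiring, Strategy, Design all conflict with each other, so at least 4 time slots are needed.
4 time slots suffice: time slot 1 → {Hiring, Outreach}; time slot 2 → {Safety, Ethics}; time slot 3 → {IT, Strategy}; time slot 4 → {Design}. Every pair that conflicts lands in different time slots.

4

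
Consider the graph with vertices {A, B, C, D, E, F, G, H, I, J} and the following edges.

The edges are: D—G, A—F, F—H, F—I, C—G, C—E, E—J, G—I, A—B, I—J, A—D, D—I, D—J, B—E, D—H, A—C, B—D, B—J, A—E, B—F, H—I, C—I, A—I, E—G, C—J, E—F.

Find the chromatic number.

A, B, E, F are pairwise adjacent (a clique of size 4), so at least 4 colors are needed.
4 colors suffice: color 1 → {E, I}; color 2 → {A, G, H, J}; color 3 → {C, D, F}; color 4 → {B}. Every edge joins two different colors.

4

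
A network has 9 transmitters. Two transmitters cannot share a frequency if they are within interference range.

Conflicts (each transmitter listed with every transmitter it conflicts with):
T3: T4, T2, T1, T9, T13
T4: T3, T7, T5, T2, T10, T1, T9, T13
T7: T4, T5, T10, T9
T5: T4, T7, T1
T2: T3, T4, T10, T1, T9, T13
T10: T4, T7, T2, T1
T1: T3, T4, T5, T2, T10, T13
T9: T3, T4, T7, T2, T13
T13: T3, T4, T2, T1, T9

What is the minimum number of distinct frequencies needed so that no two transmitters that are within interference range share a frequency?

T3, T4, T2, T1, T13 all conflict with each other, so at least 5 frequencies are needed.
5 frequencies suffice: T3=5, T4=1, T7=2, T5=4, T2=2, T10=4, T1=3, T9=3, T13=4. Every pair that conflicts lands in different frequencies.

5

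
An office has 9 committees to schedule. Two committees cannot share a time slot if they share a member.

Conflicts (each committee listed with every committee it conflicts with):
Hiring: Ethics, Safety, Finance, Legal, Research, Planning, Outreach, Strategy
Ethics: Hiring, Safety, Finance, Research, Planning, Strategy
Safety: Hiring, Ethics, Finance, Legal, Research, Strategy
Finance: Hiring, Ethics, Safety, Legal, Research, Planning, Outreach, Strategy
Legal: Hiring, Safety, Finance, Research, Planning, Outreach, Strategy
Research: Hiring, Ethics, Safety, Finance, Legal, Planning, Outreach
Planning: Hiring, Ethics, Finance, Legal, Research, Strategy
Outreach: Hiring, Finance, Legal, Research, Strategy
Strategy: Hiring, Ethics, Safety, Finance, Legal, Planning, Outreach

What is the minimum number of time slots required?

Hiring, Finance, Legal, Outreach, Strategy all conflict with each other, so at least 5 time slots are needed.
5 time slots suffice: time slot 1 → {Hiring}; time slot 2 → {Finance}; time slot 3 → {Research, Strategy}; time slot 4 → {Ethics, Legal}; time slot 5 → {Safety, Planning, Outreach}. Each listed conflict is separated.

5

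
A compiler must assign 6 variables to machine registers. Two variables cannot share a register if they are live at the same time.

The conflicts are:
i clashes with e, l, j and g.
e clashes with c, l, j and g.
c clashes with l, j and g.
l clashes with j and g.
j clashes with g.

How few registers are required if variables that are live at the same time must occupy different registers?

e, c, l, j, g pairwise conflict, so at least 5 registers are needed.
Using 5 registers: i=5, e=3, c=5, l=4, j=1, g=2. Each listed conflict is separated.

5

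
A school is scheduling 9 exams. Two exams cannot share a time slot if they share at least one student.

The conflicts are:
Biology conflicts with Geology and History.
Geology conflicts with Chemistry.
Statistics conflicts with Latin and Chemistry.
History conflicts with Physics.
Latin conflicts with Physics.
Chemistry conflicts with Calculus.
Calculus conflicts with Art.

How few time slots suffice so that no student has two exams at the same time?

The cycle Physics-Latin-Statistics-Chemistry-Geology-Biology-History-Physics has odd length 7, so it cannot be 2-colored; at least 3 time slots are needed.
3 time slots suffice: time slot 1 → {Biology, Chemistry, Physics, Art}; time slot 2 → {Geology, History, Latin, Calculus}; time slot 3 → {Statistics}. Each listed conflict is separated.

3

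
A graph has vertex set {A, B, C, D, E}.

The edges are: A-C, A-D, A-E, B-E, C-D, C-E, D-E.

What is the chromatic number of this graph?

A, C, D, E are mutually adjacent (a clique of size 4), so at least 4 colors are needed.
4 colors suffice: color 1 → {E}; color 2 → {B, D}; color 3 → {A}; color 4 → {C}. No two adjacent vertices share a color.

4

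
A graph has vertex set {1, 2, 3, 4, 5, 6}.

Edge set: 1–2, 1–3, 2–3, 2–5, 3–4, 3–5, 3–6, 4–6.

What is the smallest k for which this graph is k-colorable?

3

1, 2, 3 are pairwise adjacent, so at least 3 colors are needed.
3 colors suffice: color a → {3}; color b → {2, 4}; color c → {1, 5, 6}. Each edge has distinct colors on its endpoints.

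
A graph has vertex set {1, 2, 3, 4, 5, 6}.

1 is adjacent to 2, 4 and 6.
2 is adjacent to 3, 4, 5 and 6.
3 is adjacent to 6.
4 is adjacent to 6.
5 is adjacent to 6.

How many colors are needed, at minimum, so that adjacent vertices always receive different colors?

1, 2, 4, 6 are mutually adjacent (a clique of size 4), so at least 4 colors are needed.
4 colors suffice: color red → {2}; color blue → {6}; color green → {3, 4, 5}; color yellow → {1}. Every edge joins two different colors.

4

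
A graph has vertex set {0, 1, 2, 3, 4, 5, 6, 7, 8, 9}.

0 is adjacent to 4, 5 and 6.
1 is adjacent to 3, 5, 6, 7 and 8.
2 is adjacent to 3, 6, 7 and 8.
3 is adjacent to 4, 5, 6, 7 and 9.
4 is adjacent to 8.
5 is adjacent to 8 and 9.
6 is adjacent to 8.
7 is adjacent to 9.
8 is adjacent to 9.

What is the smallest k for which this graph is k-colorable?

2, 3, 7 form a triangle, so at least 3 colors are needed.
3 colors suffice: color red → {0, 3, 8}; color blue → {1, 2, 4, 9}; color green → {5, 6, 7}. Every edge joins two different colors.

3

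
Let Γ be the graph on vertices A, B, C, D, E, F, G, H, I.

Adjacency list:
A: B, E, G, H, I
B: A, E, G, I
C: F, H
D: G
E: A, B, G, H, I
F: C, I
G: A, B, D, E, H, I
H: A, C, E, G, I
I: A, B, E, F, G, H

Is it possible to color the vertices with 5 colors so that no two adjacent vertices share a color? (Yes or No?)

The chromatic number is 5. A, B, E, G, I are mutually adjacent (a clique of size 5), so at least 5 colors are needed.
One proper 5-coloring: A=5, B=3, C=2, D=2, E=4, F=1, G=1, H=3, I=2.
That is already a proper 5-coloring.

Yes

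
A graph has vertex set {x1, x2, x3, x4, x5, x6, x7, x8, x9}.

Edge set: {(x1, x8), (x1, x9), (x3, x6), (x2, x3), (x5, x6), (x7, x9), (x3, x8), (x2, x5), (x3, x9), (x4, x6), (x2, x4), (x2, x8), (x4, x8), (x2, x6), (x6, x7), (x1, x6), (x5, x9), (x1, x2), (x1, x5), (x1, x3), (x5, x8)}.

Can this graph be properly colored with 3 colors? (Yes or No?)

x1, x2, x5, x8 are mutually adjacent (a clique of size 4), so at least 4 colors are needed.
So 3 colors are not enough.

No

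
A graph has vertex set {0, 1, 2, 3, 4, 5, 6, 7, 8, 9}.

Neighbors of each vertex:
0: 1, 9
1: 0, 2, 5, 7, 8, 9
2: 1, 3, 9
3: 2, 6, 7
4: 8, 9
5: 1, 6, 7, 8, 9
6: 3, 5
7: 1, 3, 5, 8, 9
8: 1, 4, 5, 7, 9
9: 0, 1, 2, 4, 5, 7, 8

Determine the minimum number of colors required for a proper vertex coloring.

1, 5, 7, 8, 9 are mutually adjacent (a clique of size 5), so at least 5 colors are needed.
A valid assignment using 5 colors: 0=c, 1=b, 2=c, 3=a, 4=b, 5=d, 6=b, 7=c, 8=e, 9=a. Every edge joins two different colors.

5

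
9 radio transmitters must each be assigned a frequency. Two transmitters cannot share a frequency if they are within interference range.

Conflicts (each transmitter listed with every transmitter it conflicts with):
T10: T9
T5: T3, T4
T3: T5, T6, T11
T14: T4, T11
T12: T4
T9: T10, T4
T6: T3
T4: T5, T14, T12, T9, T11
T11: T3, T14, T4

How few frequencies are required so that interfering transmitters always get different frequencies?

T14, T4, T11 pairwise conflict, so at least 3 frequencies are needed.
Using 3 frequencies: T10=1, T5=2, T3=1, T14=3, T12=2, T9=2, T6=2, T4=1, T11=2. No two conflicting transmitters share a frequency.

3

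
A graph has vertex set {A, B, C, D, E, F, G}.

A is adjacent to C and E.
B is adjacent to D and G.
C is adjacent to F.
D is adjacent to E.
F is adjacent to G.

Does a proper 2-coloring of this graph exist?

The cycle G-F-C-A-E-D-B-G has odd length 7, so it cannot be 2-colored; at least 3 colors are needed.
So 2 colors are not enough.

No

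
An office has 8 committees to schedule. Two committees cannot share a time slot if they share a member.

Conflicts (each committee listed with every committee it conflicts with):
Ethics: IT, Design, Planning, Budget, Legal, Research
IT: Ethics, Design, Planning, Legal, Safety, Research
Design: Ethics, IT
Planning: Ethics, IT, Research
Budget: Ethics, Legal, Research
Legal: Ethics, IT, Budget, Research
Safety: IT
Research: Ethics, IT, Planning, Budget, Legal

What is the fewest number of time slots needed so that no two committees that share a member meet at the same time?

Ethics, Budget, Legal, Research pairwise conflict, so at least 4 time slots are needed.
4 time slots suffice: time slot 1 → {Ethics, Safety}; time slot 2 → {IT, Budget}; time slot 3 → {Design, Research}; time slot 4 → {Planning, Legal}. Every pair that conflicts lands in different time slots.

4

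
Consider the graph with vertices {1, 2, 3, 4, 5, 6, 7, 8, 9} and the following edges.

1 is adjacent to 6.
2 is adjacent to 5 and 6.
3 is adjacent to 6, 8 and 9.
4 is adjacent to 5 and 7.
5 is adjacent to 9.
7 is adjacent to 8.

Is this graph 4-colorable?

Yes

The chromatic number is 3. The cycle 6-3-9-5-2-6 has odd length 5, so it cannot be 2-colored; at least 3 colors are needed.
3 colors suffice: color red → {1, 3, 5, 7}; color blue → {4, 6, 8, 9}; color green → {2}.
Since 4 ≥ 3, a proper 4-coloring certainly exists.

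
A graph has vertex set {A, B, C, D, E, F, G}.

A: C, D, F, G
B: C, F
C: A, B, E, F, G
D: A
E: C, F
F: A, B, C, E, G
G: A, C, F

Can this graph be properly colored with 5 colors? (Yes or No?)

The chromatic number is 4. A, C, F, G are pairwise adjacent (a clique of size 4), so at least 4 colors are needed.
4 colors suffice: A=3, B=3, C=1, D=1, E=3, F=2, G=4.
Since 5 ≥ 4, a proper 5-coloring certainly exists.

Yes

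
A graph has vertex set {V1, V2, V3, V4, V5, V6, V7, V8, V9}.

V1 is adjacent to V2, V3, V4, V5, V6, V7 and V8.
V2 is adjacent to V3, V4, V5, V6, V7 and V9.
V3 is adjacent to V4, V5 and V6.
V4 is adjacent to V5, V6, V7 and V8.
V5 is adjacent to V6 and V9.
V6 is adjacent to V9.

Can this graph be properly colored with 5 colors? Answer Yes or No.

No

V1, V2, V3, V4, V5, V6 form a clique, so at least 6 colors are needed.
So 5 colors are not enough.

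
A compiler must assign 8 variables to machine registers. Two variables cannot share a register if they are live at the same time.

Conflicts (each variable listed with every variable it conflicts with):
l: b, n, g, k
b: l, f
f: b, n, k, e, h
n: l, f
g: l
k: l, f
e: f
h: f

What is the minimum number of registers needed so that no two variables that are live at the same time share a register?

f and e conflict, so at least 2 registers are needed.
2 registers suffice: register 1 → {l, f}; register 2 → {b, n, g, k, e, h}. Every pair that conflicts lands in different registers.

2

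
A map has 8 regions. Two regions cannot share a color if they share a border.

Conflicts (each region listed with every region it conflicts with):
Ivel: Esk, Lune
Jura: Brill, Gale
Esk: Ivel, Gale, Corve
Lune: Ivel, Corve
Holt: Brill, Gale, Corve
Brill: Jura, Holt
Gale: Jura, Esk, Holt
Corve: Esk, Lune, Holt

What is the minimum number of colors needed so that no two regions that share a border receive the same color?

2

Ivel and Lune conflict, so at least 2 colors are needed.
A valid assignment using 2 colors: Ivel=1, Jura=2, Esk=2, Lune=2, Holt=2, Brill=1, Gale=1, Corve=1. Each listed conflict is separated.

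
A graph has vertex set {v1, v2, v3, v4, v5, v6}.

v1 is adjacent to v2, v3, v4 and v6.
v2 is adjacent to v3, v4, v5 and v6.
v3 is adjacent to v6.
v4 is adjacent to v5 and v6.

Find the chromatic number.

v1, v2, v4, v6 are mutually adjacent (a clique of size 4), so at least 4 colors are needed.
4 colors suffice: color 1 → {v2}; color 2 → {v1, v5}; color 3 → {v3, v4}; color 4 → {v6}. Every edge joins two different colors.

4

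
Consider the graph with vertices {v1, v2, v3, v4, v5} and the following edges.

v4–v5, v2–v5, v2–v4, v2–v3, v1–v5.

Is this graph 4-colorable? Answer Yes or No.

Yes

The chromatic number is 3. v2, v4, v5 are mutually adjacent, so at least 3 colors are needed.
3 colors suffice: v1=1, v2=1, v3=2, v4=3, v5=2.
Since 4 ≥ 3, a proper 4-coloring certainly exists.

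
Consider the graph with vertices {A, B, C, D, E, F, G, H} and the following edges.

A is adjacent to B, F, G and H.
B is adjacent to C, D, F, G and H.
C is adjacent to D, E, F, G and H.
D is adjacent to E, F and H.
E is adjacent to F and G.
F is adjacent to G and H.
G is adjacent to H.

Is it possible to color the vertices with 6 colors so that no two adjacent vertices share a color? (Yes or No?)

Yes

The chromatic number is 5. B, C, F, G, H form a clique, so at least 5 colors are needed.
One proper 5-coloring: A=blue, B=purple, C=blue, D=yellow, E=green, F=red, G=yellow, H=green.
Since 6 ≥ 5, a proper 6-coloring certainly exists.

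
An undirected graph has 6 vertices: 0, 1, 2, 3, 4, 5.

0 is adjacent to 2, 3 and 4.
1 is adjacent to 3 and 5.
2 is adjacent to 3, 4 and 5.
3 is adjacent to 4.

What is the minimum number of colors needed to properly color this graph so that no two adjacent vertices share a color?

4

0, 2, 3, 4 are mutually adjacent (a clique of size 4), so at least 4 colors are needed.
One proper 4-coloring: 0=yellow, 1=blue, 2=blue, 3=red, 4=green, 5=red. Each edge has distinct colors on its endpoints.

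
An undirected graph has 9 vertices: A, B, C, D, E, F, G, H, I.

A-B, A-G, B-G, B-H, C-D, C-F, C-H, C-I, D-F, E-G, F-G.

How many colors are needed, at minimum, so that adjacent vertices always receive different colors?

C, D, F form a triangle, so at least 3 colors are needed.
3 colors suffice: color 1 → {C, G}; color 2 → {B, E, F, I}; color 3 → {A, D, H}. Each edge has distinct colors on its endpoints.

3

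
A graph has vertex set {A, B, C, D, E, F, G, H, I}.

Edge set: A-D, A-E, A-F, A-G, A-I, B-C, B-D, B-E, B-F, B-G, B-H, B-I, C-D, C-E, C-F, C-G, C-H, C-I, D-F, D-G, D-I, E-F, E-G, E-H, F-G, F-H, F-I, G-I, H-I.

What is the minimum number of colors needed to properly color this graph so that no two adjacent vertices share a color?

B, C, D, F, G, I form a clique, so at least 6 colors are needed.
6 colors suffice: color 1 → {F}; color 2 → {A, C}; color 3 → {E, I}; color 4 → {G, H}; color 5 → {B}; color 6 → {D}. Every edge joins two different colors.

6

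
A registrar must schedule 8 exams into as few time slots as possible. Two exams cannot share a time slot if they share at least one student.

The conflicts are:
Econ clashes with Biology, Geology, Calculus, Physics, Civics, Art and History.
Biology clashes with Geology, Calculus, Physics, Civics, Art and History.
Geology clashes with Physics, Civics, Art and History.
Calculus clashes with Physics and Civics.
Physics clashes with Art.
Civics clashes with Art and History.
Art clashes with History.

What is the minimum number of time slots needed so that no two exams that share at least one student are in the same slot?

6

Econ, Biology, Geology, Civics, Art, History pairwise conflict, so at least 6 time slots are needed.
6 time slots suffice: time slot 1 → {Biology}; time slot 2 → {Econ}; time slot 3 → {Calculus, Art}; time slot 4 → {Geology}; time slot 5 → {Physics, Civics}; time slot 6 → {History}. No two conflicting exams share a time slot.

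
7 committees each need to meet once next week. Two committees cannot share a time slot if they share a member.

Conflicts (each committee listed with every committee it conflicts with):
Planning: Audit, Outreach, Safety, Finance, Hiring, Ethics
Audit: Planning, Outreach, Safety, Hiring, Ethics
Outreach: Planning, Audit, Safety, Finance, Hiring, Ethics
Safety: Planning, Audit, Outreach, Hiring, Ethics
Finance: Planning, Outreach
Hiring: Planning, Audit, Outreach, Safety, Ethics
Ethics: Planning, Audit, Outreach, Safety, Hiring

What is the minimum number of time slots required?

6

Planning, Audit, Outreach, Safety, Hiring, Ethics pairwise conflict, so at least 6 time slots are needed.
6 time slots suffice: time slot 1 → {Planning}; time slot 2 → {Outreach}; time slot 3 → {Finance, Ethics}; time slot 4 → {Safety}; time slot 5 → {Audit}; time slot 6 → {Hiring}. Each listed conflict is separated.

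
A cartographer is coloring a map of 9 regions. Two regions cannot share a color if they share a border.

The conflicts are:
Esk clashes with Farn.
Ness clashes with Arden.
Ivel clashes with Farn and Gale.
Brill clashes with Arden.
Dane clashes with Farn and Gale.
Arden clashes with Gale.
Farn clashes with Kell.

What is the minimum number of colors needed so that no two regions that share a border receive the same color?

2

Esk and Farn conflict, so at least 2 colors are needed.
One proper 2-coloring: Esk=2, Ness=1, Ivel=2, Brill=1, Dane=2, Arden=2, Farn=1, Kell=2, Gale=1. Every pair that conflicts lands in different colors.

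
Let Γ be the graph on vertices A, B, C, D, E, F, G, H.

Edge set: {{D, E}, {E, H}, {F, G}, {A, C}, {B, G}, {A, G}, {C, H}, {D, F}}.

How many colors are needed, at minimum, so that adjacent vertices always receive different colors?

The cycle F-G-A-C-H-E-D-F has odd length 7, so it cannot be 2-colored; at least 3 colors are needed.
One proper 3-coloring: A=2, B=2, C=1, D=3, E=1, F=2, G=1, H=2. No two adjacent vertices share a color.

3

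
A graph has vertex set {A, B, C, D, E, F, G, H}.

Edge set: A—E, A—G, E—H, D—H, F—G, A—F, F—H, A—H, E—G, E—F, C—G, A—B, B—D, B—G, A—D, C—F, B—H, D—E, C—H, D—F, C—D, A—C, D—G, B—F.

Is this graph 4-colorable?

No

A, C, D, F, G form a clique, so at least 5 colors are needed.
So 4 colors are not enough.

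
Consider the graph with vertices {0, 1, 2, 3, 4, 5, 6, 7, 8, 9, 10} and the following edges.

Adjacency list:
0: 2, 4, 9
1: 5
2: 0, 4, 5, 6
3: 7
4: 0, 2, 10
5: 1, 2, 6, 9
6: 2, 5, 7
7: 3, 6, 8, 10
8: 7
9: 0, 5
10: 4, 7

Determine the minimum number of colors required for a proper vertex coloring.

3

0, 2, 4 are pairwise adjacent, so at least 3 colors are needed.
A valid assignment using 3 colors: 0=green, 1=blue, 2=blue, 3=blue, 4=red, 5=red, 6=green, 7=red, 8=blue, 9=blue, 10=blue. No two adjacent vertices share a color.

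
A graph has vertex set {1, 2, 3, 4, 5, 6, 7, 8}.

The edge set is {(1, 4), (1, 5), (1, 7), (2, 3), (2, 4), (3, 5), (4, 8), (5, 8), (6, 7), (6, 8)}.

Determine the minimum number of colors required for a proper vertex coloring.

3

The cycle 8-5-1-7-6-8 has odd length 5, so it cannot be 2-colored; at least 3 colors are needed.
3 colors suffice: 1=red, 2=red, 3=green, 4=blue, 5=blue, 6=blue, 7=green, 8=red. Each edge has distinct colors on its endpoints.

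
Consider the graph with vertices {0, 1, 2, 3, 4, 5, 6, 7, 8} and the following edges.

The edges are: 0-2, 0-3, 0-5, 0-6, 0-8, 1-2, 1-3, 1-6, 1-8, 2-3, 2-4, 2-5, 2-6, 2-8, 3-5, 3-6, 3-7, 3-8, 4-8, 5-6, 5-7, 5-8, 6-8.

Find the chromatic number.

6

0, 2, 3, 5, 6, 8 form a clique, so at least 6 colors are needed.
One proper 6-coloring: 0=orange, 1=purple, 2=red, 3=blue, 4=blue, 5=purple, 6=yellow, 7=red, 8=green. No two adjacent vertices share a color.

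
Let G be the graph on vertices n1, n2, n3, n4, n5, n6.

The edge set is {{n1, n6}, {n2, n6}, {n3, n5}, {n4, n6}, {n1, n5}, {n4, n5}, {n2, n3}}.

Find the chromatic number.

The cycle n2-n6-n1-n5-n3-n2 has odd length 5, so it cannot be 2-colored; at least 3 colors are needed.
A valid assignment using 3 colors: n1=2, n2=2, n3=3, n4=2, n5=1, n6=1. Every edge joins two different colors.

3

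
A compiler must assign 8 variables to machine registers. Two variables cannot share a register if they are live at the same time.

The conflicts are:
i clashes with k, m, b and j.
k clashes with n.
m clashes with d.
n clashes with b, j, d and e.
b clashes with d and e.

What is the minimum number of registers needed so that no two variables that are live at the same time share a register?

3

n, b, d all conflict with each other, so at least 3 registers are needed.
3 registers suffice: i=1, k=2, m=2, n=1, b=2, j=2, d=3, e=3. No two conflicting variables share a register.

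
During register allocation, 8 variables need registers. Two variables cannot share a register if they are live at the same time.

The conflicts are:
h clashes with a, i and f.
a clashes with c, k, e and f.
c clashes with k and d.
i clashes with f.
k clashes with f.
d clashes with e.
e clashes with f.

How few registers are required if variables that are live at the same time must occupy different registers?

a, e, f are mutually in conflict, so at least 3 registers are needed.
3 registers suffice: register 1 → {a, i, d}; register 2 → {c, f}; register 3 → {h, k, e}. No two conflicting variables share a register.

3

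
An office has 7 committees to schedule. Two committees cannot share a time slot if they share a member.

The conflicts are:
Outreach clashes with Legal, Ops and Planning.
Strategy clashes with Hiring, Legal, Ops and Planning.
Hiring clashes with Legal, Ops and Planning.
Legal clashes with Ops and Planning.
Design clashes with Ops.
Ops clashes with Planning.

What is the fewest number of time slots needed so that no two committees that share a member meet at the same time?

5

Strategy, Hiring, Legal, Ops, Planning all conflict with each other, so at least 5 time slots are needed.
Using 5 time slots: Outreach=4, Strategy=5, Hiring=4, Legal=3, Design=2, Ops=1, Planning=2. Every pair that conflicts lands in different time slots.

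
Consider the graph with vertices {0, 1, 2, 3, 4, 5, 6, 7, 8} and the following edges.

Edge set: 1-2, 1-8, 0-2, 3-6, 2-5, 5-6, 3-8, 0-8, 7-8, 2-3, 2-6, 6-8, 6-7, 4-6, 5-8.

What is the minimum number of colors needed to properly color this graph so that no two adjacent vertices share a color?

3

5, 6, 8 are pairwise adjacent, so at least 3 colors are needed.
3 colors suffice: color a → {0, 1, 6}; color b → {2, 4, 8}; color c → {3, 5, 7}. Each edge has distinct colors on its endpoints.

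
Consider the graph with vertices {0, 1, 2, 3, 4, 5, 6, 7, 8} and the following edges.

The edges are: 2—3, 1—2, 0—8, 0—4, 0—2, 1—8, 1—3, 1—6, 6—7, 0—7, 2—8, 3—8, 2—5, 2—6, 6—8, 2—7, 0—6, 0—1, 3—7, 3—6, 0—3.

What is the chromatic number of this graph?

0, 1, 2, 3, 6, 8 are mutually adjacent (a clique of size 6), so at least 6 colors are needed.
6 colors suffice: color red → {2, 4}; color blue → {0, 5}; color green → {6}; color yellow → {3}; color purple → {7, 8}; color orange → {1}. Every edge joins two different colors.

6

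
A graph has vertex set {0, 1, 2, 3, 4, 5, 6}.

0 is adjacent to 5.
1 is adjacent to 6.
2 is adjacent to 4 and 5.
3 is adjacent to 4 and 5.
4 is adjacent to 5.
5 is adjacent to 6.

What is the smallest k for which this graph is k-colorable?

3

2, 4, 5 are mutually adjacent, so at least 3 colors are needed.
3 colors suffice: color a → {1, 5}; color b → {0, 4, 6}; color c → {2, 3}. No two adjacent vertices share a color.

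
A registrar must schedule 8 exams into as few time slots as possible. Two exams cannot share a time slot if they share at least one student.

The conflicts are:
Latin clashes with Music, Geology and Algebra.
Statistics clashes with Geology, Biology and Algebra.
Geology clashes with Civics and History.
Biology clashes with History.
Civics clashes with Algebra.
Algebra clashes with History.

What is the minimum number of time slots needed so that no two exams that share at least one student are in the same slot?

Biology and History conflict, so at least 2 time slots are needed.
2 time slots suffice: time slot 1 → {Music, Geology, Biology, Algebra}; time slot 2 → {Latin, Statistics, Civics, History}. No two conflicting exams share a time slot.

2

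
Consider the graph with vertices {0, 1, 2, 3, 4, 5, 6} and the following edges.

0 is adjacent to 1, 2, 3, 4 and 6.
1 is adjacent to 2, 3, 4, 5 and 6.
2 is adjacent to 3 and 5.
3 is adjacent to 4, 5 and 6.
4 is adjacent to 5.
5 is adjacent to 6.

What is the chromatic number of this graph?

4

1, 3, 4, 5 are mutually adjacent (a clique of size 4), so at least 4 colors are needed.
4 colors suffice: color a → {1}; color b → {3}; color c → {0, 5}; color d → {2, 4, 6}. Every edge joins two different colors.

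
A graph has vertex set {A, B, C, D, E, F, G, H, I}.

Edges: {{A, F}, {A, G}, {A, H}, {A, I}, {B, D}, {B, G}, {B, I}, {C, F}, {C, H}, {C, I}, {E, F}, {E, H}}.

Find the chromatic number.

C and F are adjacent, so at least 2 colors are needed.
One proper 2-coloring: A=red, B=red, C=red, D=blue, E=red, F=blue, G=blue, H=blue, I=blue. Each edge has distinct colors on its endpoints.

2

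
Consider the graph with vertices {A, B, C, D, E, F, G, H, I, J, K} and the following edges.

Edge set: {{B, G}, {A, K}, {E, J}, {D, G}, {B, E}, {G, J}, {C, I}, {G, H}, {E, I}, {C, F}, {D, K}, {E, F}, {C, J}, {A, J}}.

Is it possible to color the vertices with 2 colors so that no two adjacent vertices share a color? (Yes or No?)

The cycle K-A-J-G-D-K has odd length 5, so it cannot be 2-colored; at least 3 colors are needed.
So 2 colors are not enough.

No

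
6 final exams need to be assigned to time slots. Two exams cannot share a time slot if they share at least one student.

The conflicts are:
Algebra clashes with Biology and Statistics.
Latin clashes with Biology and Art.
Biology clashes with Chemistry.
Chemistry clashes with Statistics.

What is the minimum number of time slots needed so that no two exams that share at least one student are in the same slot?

Chemistry and Statistics conflict, so at least 2 time slots are needed.
2 time slots suffice: Algebra=2, Latin=2, Biology=1, Chemistry=2, Statistics=1, Art=1. Each listed conflict is separated.

2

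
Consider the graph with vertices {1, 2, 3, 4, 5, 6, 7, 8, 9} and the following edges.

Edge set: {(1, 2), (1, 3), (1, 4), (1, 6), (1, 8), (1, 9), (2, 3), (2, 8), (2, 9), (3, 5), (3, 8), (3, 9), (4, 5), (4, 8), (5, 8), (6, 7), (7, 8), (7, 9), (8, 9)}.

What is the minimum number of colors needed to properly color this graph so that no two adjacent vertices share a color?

5

1, 2, 3, 8, 9 are pairwise adjacent (a clique of size 5), so at least 5 colors are needed.
A valid assignment using 5 colors: 1=blue, 2=purple, 3=green, 4=green, 5=blue, 6=red, 7=blue, 8=red, 9=yellow. No two adjacent vertices share a color.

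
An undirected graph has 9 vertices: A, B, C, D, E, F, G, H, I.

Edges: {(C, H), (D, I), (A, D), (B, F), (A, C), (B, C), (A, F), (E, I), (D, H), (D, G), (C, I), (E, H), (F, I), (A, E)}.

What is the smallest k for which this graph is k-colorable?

2

D and G are adjacent, so at least 2 colors are needed.
One proper 2-coloring: A=2, B=2, C=1, D=1, E=1, F=1, G=2, H=2, I=2. No two adjacent vertices share a color.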